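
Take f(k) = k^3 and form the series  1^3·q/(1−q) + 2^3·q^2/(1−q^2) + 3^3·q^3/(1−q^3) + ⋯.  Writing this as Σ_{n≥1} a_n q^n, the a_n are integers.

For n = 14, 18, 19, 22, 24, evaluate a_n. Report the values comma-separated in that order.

q^14  k|14↦f(k): 14:2744 7:343 2:8 1:1  a_14=3096
d|18:{1,2,3,6,9,18}  Σf=1+8+27+216+729+5832=6813
n=19: 1·19 19·1  f→[1+6859]=6860
q^22  k|22↦f(k): 1:1 2:8 11:1331 22:10648  a_22=11988
q^24  k|24↦f(k): 1:1 2:8 3:27 4:64 6:216 8:512 12:1728 24:13824  a_24=16380

3096, 6813, 6860, 11988, 16380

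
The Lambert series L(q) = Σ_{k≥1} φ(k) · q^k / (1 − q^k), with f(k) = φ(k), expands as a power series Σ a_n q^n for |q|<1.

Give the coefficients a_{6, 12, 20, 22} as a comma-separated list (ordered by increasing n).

n=6: 1·6 2·3 3·2 6·1  φ→[1+1+2+2]=6
q^12  k|12↦φ(k): 1:1 2:1 3:2 4:2 6:2 12:4  a_12=12
q^20  k|20↦φ(k): 20:8 10:4 5:4 4:2 2:1 1:1  a_20=20
q^22  k|22↦φ(k): 22:10 11:10 2:1 1:1  a_22=22

6, 12, 20, 22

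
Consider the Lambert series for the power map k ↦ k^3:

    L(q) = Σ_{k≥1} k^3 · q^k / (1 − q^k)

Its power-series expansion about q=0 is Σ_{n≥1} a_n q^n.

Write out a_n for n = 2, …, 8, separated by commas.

9, 28, 73, 126, 252, 344, 585

[q^2] f(1)=1,f(2)=8 ⇒ 9
[q^3] f(1)=1,f(3)=27 ⇒ 28
[q^4] f(4)=64,f(2)=8,f(1)=1 ⇒ 73
d|5:{1,5}  Σf=1+125=126
n=6: 1·6 2·3 3·2 6·1  f→[1+8+27+216]=252
q^7  k|7↦f(k): 1:1 7:343  a_7=344
d|8:{1,2,4,8}  Σf=1+8+64+512=585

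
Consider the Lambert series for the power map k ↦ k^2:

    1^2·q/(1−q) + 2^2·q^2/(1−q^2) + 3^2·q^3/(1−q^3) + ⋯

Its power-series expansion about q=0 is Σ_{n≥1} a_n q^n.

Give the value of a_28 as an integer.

[q^28] f(28)=784,f(14)=196,f(7)=49,f(4)=16,f(2)=4,f(1)=1 ⇒ 1050

a_28 = 1050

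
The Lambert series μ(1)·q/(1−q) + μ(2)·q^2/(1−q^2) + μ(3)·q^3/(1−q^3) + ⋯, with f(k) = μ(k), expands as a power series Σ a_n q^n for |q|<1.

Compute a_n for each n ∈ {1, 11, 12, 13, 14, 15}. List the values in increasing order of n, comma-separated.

d|1:{1}  Σμ=1=1
q^11  k|11↦μ(k): 11:-1 1:1  a_11=0
d|12:{12,6,4,3,2,1}  Σμ=0+1+0+(-1)+(-1)+1=0
d|13:{13,1}  Σμ=(-1)+1=0
n=14: 14·1 7·2 2·7 1·14  μ→[1+(-1)+(-1)+1]=0
n=15: 15·1 5·3 3·5 1·15  μ→[1+(-1)+(-1)+1]=0

1, 0, 0, 0, 0, 0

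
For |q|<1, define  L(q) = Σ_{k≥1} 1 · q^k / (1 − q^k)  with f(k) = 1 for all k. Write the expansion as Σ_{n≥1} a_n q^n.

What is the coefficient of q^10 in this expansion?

d|10:{10,5,2,1}  Σf=1+1+1+1=4

a_10 = 4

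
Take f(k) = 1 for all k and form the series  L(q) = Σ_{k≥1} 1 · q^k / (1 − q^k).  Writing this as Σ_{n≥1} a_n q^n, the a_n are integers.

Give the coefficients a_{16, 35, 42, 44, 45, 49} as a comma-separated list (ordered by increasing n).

q^16  k|16↦f(k): 1:1 2:1 4:1 8:1 16:1  a_16=5
q^35  k|35↦f(k): 35:1 7:1 5:1 1:1  a_35=4
[q^42] f(1)=1,f(2)=1,f(3)=1,f(6)=1,f(7)=1,f(14)=1,f(21)=1,f(42)=1 ⇒ 8
d|44:{1,2,4,11,22,44}  Σf=1+1+1+1+1+1=6
[q^45] f(1)=1,f(3)=1,f(5)=1,f(9)=1,f(15)=1,f(45)=1 ⇒ 6
[q^49] f(1)=1,f(7)=1,f(49)=1 ⇒ 3

5, 4, 8, 6, 6, 3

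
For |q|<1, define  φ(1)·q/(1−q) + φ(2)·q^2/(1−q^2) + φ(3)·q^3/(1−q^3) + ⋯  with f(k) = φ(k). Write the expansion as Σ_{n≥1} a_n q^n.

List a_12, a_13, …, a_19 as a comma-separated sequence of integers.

[q^12] φ(1)=1,φ(2)=1,φ(3)=2,φ(4)=2,φ(6)=2,φ(12)=4 ⇒ 12
d|13:{13,1}  Σφ=12+1=13
[q^14] φ(1)=1,φ(2)=1,φ(7)=6,φ(14)=6 ⇒ 14
q^15  k|15↦φ(k): 15:8 5:4 3:2 1:1  a_15=15
d|16:{16,8,4,2,1}  Σφ=8+4+2+1+1=16
q^17  k|17↦φ(k): 17:16 1:1  a_17=17
d|18:{1,2,3,6,9,18}  Σφ=1+1+2+2+6+6=18
n=19: 1·19 19·1  φ→[1+18]=19

12, 13, 14, 15, 16, 17, 18, 19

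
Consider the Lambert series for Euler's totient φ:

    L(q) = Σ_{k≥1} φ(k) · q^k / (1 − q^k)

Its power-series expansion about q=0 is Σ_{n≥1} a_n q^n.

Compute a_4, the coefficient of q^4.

q^4  k|4↦φ(k): 1:1 2:1 4:2  a_4=4

a_4 = 4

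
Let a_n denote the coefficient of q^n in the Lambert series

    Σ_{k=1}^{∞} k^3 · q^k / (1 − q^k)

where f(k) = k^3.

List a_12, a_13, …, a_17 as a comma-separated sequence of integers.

2044, 2198, 3096, 3528, 4681, 4914

d|12:{12,6,4,3,2,1}  Σf=1728+216+64+27+8+1=2044
n=13: 13·1 1·13  f→[2197+1]=2198
[q^14] f(1)=1,f(2)=8,f(7)=343,f(14)=2744 ⇒ 3096
n=15: 15·1 5·3 3·5 1·15  f→[3375+125+27+1]=3528
q^16  k|16↦f(k): 16:4096 8:512 4:64 2:8 1:1  a_16=4681
[q^17] f(17)=4913,f(1)=1 ⇒ 4914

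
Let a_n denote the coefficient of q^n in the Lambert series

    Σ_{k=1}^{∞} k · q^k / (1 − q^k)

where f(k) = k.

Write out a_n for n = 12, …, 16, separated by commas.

28, 14, 24, 24, 31

n=12: 1·12 2·6 3·4 4·3 6·2 12·1  f→[1+2+3+4+6+12]=28
[q^13] f(13)=13,f(1)=1 ⇒ 14
[q^14] f(14)=14,f(7)=7,f(2)=2,f(1)=1 ⇒ 24
n=15: 15·1 5·3 3·5 1·15  f→[15+5+3+1]=24
d|16:{1,2,4,8,16}  Σf=1+2+4+8+16=31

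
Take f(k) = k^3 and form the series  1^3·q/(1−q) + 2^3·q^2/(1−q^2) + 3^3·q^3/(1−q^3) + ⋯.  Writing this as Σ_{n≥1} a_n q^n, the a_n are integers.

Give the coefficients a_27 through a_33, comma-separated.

q^27  k|27↦f(k): 1:1 3:27 9:729 27:19683  a_27=20440
q^28  k|28↦f(k): 28:21952 14:2744 7:343 4:64 2:8 1:1  a_28=25112
d|29:{29,1}  Σf=24389+1=24390
[q^30] f(1)=1,f(2)=8,f(3)=27,f(5)=125,f(6)=216,f(10)=1000,f(15)=3375,f(30)=27000 ⇒ 31752
q^31  k|31↦f(k): 31:29791 1:1  a_31=29792
n=32: 1·32 2·16 4·8 8·4 16·2 32·1  f→[1+8+64+512+4096+32768]=37449
[q^33] f(1)=1,f(3)=27,f(11)=1331,f(33)=35937 ⇒ 37296

20440, 25112, 24390, 31752, 29792, 37449, 37296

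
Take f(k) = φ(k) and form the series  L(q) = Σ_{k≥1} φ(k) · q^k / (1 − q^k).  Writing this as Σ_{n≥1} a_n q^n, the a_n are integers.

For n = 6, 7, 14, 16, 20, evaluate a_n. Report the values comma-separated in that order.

q^6  k|6↦φ(k): 6:2 3:2 2:1 1:1  a_6=6
[q^7] φ(7)=6,φ(1)=1 ⇒ 7
d|14:{1,2,7,14}  Σφ=1+1+6+6=14
[q^16] φ(16)=8,φ(8)=4,φ(4)=2,φ(2)=1,φ(1)=1 ⇒ 16
n=20: 20·1 10·2 5·4 4·5 2·10 1·20  φ→[8+4+4+2+1+1]=20

6, 7, 14, 16, 20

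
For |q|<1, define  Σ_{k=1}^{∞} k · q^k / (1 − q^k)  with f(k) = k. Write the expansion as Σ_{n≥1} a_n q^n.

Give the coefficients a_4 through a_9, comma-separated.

d|4:{1,2,4}  Σf=1+2+4=7
d|5:{1,5}  Σf=1+5=6
q^6  k|6↦f(k): 1:1 2:2 3:3 6:6  a_6=12
q^7  k|7↦f(k): 1:1 7:7  a_7=8
n=8: 8·1 4·2 2·4 1·8  f→[8+4+2+1]=15
[q^9] f(9)=9,f(3)=3,f(1)=1 ⇒ 13

7, 6, 12, 8, 15, 13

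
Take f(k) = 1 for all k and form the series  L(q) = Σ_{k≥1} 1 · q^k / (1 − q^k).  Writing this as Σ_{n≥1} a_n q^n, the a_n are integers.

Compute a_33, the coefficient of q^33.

[q^33] f(1)=1,f(3)=1,f(11)=1,f(33)=1 ⇒ 4

a_33 = 4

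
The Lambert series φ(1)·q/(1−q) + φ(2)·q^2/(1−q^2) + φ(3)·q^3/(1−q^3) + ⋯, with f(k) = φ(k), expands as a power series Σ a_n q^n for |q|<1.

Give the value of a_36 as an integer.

q^36  k|36↦φ(k): 1:1 2:1 3:2 4:2 6:2 9:6 12:4 18:6 36:12  a_36=36

a_36 = 36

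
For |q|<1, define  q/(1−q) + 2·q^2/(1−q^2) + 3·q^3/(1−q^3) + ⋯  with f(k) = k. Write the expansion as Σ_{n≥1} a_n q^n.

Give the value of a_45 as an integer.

q^45  k|45↦f(k): 1:1 3:3 5:5 9:9 15:15 45:45  a_45=78

a_45 = 78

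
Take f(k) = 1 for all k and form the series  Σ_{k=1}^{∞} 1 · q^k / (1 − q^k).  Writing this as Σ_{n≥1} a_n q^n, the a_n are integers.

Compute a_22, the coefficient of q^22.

q^22  k|22↦f(k): 1:1 2:1 11:1 22:1  a_22=4

a_22 = 4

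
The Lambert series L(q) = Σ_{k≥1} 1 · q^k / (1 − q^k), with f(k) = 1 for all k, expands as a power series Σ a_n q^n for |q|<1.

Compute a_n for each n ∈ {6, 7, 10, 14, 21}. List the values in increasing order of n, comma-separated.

[q^6] f(6)=1,f(3)=1,f(2)=1,f(1)=1 ⇒ 4
n=7: 7·1 1·7  f→[1+1]=2
q^10  k|10↦f(k): 1:1 2:1 5:1 10:1  a_10=4
d|14:{1,2,7,14}  Σf=1+1+1+1=4
q^21  k|21↦f(k): 1:1 3:1 7:1 21:1  a_21=4

4, 2, 4, 4, 4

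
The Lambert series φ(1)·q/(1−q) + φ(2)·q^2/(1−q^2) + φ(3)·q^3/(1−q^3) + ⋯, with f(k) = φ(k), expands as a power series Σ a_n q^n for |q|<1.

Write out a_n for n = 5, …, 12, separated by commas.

q^5  k|5↦φ(k): 1:1 5:4  a_5=5
d|6:{1,2,3,6}  Σφ=1+1+2+2=6
q^7  k|7↦φ(k): 1:1 7:6  a_7=7
q^8  k|8↦φ(k): 1:1 2:1 4:2 8:4  a_8=8
n=9: 9·1 3·3 1·9  φ→[6+2+1]=9
d|10:{1,2,5,10}  Σφ=1+1+4+4=10
q^11  k|11↦φ(k): 11:10 1:1  a_11=11
q^12  k|12↦φ(k): 1:1 2:1 3:2 4:2 6:2 12:4  a_12=12

5, 6, 7, 8, 9, 10, 11, 12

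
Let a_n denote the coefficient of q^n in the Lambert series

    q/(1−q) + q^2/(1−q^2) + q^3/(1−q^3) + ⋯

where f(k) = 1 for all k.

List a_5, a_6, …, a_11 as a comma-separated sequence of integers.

n=5: 1·5 5·1  f→[1+1]=2
n=6: 1·6 2·3 3·2 6·1  f→[1+1+1+1]=4
[q^7] f(1)=1,f(7)=1 ⇒ 2
[q^8] f(8)=1,f(4)=1,f(2)=1,f(1)=1 ⇒ 4
q^9  k|9↦f(k): 1:1 3:1 9:1  a_9=3
[q^10] f(1)=1,f(2)=1,f(5)=1,f(10)=1 ⇒ 4
[q^11] f(11)=1,f(1)=1 ⇒ 2

2, 4, 2, 4, 3, 4, 2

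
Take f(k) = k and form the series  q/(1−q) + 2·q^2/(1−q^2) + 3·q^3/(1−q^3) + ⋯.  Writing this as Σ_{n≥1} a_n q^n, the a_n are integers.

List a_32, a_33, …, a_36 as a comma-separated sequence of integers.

63, 48, 54, 48, 91

[q^32] f(1)=1,f(2)=2,f(4)=4,f(8)=8,f(16)=16,f(32)=32 ⇒ 63
n=33: 1·33 3·11 11·3 33·1  f→[1+3+11+33]=48
d|34:{1,2,17,34}  Σf=1+2+17+34=54
n=35: 1·35 5·7 7·5 35·1  f→[1+5+7+35]=48
n=36: 1·36 2·18 3·12 4·9 6·6 9·4 12·3 18·2 36·1  f→[1+2+3+4+6+9+12+18+36]=91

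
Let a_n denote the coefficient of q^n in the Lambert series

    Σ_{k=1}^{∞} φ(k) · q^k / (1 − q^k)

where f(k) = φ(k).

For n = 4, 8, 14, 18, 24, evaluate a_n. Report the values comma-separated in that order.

n=4: 4·1 2·2 1·4  φ→[2+1+1]=4
d|8:{1,2,4,8}  Σφ=1+1+2+4=8
n=14: 1·14 2·7 7·2 14·1  φ→[1+1+6+6]=14
d|18:{1,2,3,6,9,18}  Σφ=1+1+2+2+6+6=18
d|24:{24,12,8,6,4,3,2,1}  Σφ=8+4+4+2+2+2+1+1=24

4, 8, 14, 18, 24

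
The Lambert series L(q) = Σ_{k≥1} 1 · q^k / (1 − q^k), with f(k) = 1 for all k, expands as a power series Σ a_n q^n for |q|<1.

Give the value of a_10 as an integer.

a_10 = 4

d|10:{1,2,5,10}  Σf=1+1+1+1=4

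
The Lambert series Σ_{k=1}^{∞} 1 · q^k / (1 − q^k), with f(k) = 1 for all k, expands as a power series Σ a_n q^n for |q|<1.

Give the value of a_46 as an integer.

a_46 = 4

q^46  k|46↦f(k): 1:1 2:1 23:1 46:1  a_46=4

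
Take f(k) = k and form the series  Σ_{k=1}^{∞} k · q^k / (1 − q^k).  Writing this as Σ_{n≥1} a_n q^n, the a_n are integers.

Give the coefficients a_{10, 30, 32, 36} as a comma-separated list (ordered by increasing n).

18, 72, 63, 91

d|10:{1,2,5,10}  Σf=1+2+5+10=18
q^30  k|30↦f(k): 1:1 2:2 3:3 5:5 6:6 10:10 15:15 30:30  a_30=72
q^32  k|32↦f(k): 1:1 2:2 4:4 8:8 16:16 32:32  a_32=63
n=36: 1·36 2·18 3·12 4·9 6·6 9·4 12·3 18·2 36·1  f→[1+2+3+4+6+9+12+18+36]=91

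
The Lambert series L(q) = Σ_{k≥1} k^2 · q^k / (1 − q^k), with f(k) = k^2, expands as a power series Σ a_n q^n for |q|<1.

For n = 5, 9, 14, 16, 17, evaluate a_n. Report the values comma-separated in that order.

26, 91, 250, 341, 290

[q^5] f(1)=1,f(5)=25 ⇒ 26
[q^9] f(9)=81,f(3)=9,f(1)=1 ⇒ 91
q^14  k|14↦f(k): 1:1 2:4 7:49 14:196  a_14=250
[q^16] f(1)=1,f(2)=4,f(4)=16,f(8)=64,f(16)=256 ⇒ 341
d|17:{1,17}  Σf=1+289=290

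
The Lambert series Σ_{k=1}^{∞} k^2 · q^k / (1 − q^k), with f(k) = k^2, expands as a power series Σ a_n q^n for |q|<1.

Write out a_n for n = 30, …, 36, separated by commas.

1300, 962, 1365, 1220, 1450, 1300, 1911

n=30: 30·1 15·2 10·3 6·5 5·6 3·10 2·15 1·30  f→[900+225+100+36+25+9+4+1]=1300
q^31  k|31↦f(k): 1:1 31:961  a_31=962
d|32:{1,2,4,8,16,32}  Σf=1+4+16+64+256+1024=1365
[q^33] f(1)=1,f(3)=9,f(11)=121,f(33)=1089 ⇒ 1220
[q^34] f(1)=1,f(2)=4,f(17)=289,f(34)=1156 ⇒ 1450
d|35:{1,5,7,35}  Σf=1+25+49+1225=1300
n=36: 1·36 2·18 3·12 4·9 6·6 9·4 12·3 18·2 36·1  f→[1+4+9+16+36+81+144+324+1296]=1911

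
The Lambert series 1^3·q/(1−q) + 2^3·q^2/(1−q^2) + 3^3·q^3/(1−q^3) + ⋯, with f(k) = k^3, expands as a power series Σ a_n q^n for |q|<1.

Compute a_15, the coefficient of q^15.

[q^15] f(1)=1,f(3)=27,f(5)=125,f(15)=3375 ⇒ 3528

a_15 = 3528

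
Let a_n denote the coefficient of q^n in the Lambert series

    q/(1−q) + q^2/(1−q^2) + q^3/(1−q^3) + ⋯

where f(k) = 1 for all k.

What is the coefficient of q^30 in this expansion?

n=30: 1·30 2·15 3·10 5·6 6·5 10·3 15·2 30·1  f→[1+1+1+1+1+1+1+1]=8

a_30 = 8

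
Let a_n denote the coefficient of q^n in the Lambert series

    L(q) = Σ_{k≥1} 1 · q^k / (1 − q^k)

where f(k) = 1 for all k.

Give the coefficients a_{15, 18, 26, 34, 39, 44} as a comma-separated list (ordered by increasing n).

4, 6, 4, 4, 4, 6

[q^15] f(15)=1,f(5)=1,f(3)=1,f(1)=1 ⇒ 4
d|18:{1,2,3,6,9,18}  Σf=1+1+1+1+1+1=6
[q^26] f(26)=1,f(13)=1,f(2)=1,f(1)=1 ⇒ 4
n=34: 1·34 2·17 17·2 34·1  f→[1+1+1+1]=4
[q^39] f(1)=1,f(3)=1,f(13)=1,f(39)=1 ⇒ 4
[q^44] f(44)=1,f(22)=1,f(11)=1,f(4)=1,f(2)=1,f(1)=1 ⇒ 6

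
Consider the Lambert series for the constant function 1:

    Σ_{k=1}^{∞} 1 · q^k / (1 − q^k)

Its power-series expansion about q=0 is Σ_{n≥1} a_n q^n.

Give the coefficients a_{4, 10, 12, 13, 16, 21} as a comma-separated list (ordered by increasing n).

3, 4, 6, 2, 5, 4

n=4: 1·4 2·2 4·1  f→[1+1+1]=3
n=10: 1·10 2·5 5·2 10·1  f→[1+1+1+1]=4
[q^12] f(12)=1,f(6)=1,f(4)=1,f(3)=1,f(2)=1,f(1)=1 ⇒ 6
n=13: 1·13 13·1  f→[1+1]=2
d|16:{1,2,4,8,16}  Σf=1+1+1+1+1=5
q^21  k|21↦f(k): 21:1 7:1 3:1 1:1  a_21=4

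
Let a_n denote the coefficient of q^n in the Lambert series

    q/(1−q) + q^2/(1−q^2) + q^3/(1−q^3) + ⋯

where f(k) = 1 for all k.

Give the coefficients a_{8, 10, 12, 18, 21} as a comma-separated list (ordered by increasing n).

n=8: 1·8 2·4 4·2 8·1  f→[1+1+1+1]=4
d|10:{1,2,5,10}  Σf=1+1+1+1=4
d|12:{12,6,4,3,2,1}  Σf=1+1+1+1+1+1=6
q^18  k|18↦f(k): 18:1 9:1 6:1 3:1 2:1 1:1  a_18=6
n=21: 21·1 7·3 3·7 1·21  f→[1+1+1+1]=4

4, 4, 6, 6, 4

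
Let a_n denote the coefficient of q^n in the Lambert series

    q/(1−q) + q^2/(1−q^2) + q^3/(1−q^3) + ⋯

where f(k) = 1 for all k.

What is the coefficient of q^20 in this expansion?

q^20  k|20↦f(k): 1:1 2:1 4:1 5:1 10:1 20:1  a_20=6

a_20 = 6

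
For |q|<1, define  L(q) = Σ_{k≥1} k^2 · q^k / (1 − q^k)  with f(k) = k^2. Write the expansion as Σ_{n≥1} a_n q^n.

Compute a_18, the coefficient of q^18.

a_18 = 455

d|18:{18,9,6,3,2,1}  Σf=324+81+36+9+4+1=455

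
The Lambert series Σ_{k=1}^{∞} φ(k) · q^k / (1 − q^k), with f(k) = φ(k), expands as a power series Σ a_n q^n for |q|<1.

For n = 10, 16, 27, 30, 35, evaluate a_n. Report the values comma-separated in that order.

q^10  k|10↦φ(k): 10:4 5:4 2:1 1:1  a_10=10
n=16: 16·1 8·2 4·4 2·8 1·16  φ→[8+4+2+1+1]=16
q^27  k|27↦φ(k): 27:18 9:6 3:2 1:1  a_27=27
q^30  k|30↦φ(k): 30:8 15:8 10:4 6:2 5:4 3:2 2:1 1:1  a_30=30
d|35:{35,7,5,1}  Σφ=24+6+4+1=35

10, 16, 27, 30, 35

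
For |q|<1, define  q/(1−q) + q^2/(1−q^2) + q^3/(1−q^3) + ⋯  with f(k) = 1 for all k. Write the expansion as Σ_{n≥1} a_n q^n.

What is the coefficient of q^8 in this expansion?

a_8 = 4

[q^8] f(1)=1,f(2)=1,f(4)=1,f(8)=1 ⇒ 4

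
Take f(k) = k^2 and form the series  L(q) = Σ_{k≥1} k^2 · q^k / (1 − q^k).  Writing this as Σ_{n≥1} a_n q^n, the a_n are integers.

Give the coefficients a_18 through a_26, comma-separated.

[q^18] f(1)=1,f(2)=4,f(3)=9,f(6)=36,f(9)=81,f(18)=324 ⇒ 455
[q^19] f(19)=361,f(1)=1 ⇒ 362
[q^20] f(20)=400,f(10)=100,f(5)=25,f(4)=16,f(2)=4,f(1)=1 ⇒ 546
[q^21] f(1)=1,f(3)=9,f(7)=49,f(21)=441 ⇒ 500
[q^22] f(22)=484,f(11)=121,f(2)=4,f(1)=1 ⇒ 610
d|23:{1,23}  Σf=1+529=530
d|24:{24,12,8,6,4,3,2,1}  Σf=576+144+64+36+16+9+4+1=850
d|25:{25,5,1}  Σf=625+25+1=651
q^26  k|26↦f(k): 1:1 2:4 13:169 26:676  a_26=850

455, 362, 546, 500, 610, 530, 850, 651, 850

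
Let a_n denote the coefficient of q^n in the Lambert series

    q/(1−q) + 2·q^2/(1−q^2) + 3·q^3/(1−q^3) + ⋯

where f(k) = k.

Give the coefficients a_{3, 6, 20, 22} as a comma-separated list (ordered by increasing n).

4, 12, 42, 36

[q^3] f(1)=1,f(3)=3 ⇒ 4
n=6: 6·1 3·2 2·3 1·6  f→[6+3+2+1]=12
d|20:{1,2,4,5,10,20}  Σf=1+2+4+5+10+20=42
[q^22] f(22)=22,f(11)=11,f(2)=2,f(1)=1 ⇒ 36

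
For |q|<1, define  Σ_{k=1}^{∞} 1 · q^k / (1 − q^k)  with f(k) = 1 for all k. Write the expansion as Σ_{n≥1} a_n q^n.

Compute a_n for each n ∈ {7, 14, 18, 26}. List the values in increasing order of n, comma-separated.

n=7: 7·1 1·7  f→[1+1]=2
n=14: 1·14 2·7 7·2 14·1  f→[1+1+1+1]=4
d|18:{18,9,6,3,2,1}  Σf=1+1+1+1+1+1=6
[q^26] f(1)=1,f(2)=1,f(13)=1,f(26)=1 ⇒ 4

2, 4, 6, 4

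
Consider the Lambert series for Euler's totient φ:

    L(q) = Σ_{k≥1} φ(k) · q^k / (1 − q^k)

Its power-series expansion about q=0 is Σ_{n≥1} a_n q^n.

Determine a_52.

q^52  k|52↦φ(k): 52:24 26:12 13:12 4:2 2:1 1:1  a_52=52

a_52 = 52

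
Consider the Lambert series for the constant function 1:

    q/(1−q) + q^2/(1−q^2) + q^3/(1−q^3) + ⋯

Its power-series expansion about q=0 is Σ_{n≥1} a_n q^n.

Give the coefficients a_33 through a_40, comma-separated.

d|33:{33,11,3,1}  Σf=1+1+1+1=4
n=34: 1·34 2·17 17·2 34·1  f→[1+1+1+1]=4
q^35  k|35↦f(k): 1:1 5:1 7:1 35:1  a_35=4
q^36  k|36↦f(k): 1:1 2:1 3:1 4:1 6:1 9:1 12:1 18:1 36:1  a_36=9
[q^37] f(37)=1,f(1)=1 ⇒ 2
[q^38] f(1)=1,f(2)=1,f(19)=1,f(38)=1 ⇒ 4
n=39: 1·39 3·13 13·3 39·1  f→[1+1+1+1]=4
q^40  k|40↦f(k): 40:1 20:1 10:1 8:1 5:1 4:1 2:1 1:1  a_40=8

4, 4, 4, 9, 2, 4, 4, 8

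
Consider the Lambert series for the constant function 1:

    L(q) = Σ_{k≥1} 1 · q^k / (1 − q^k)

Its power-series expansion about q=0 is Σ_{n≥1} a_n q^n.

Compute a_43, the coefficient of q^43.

a_43 = 2

q^43  k|43↦f(k): 43:1 1:1  a_43=2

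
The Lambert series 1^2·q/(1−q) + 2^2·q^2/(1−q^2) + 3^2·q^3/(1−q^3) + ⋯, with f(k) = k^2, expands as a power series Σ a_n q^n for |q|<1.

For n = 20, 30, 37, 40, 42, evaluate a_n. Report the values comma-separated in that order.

546, 1300, 1370, 2210, 2500

d|20:{20,10,5,4,2,1}  Σf=400+100+25+16+4+1=546
q^30  k|30↦f(k): 1:1 2:4 3:9 5:25 6:36 10:100 15:225 30:900  a_30=1300
n=37: 1·37 37·1  f→[1+1369]=1370
[q^40] f(40)=1600,f(20)=400,f(10)=100,f(8)=64,f(5)=25,f(4)=16,f(2)=4,f(1)=1 ⇒ 2210
q^42  k|42↦f(k): 42:1764 21:441 14:196 7:49 6:36 3:9 2:4 1:1  a_42=2500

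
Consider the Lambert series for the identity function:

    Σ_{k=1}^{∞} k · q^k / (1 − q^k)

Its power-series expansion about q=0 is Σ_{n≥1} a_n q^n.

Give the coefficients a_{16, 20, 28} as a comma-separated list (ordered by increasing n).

d|16:{1,2,4,8,16}  Σf=1+2+4+8+16=31
d|20:{20,10,5,4,2,1}  Σf=20+10+5+4+2+1=42
n=28: 28·1 14·2 7·4 4·7 2·14 1·28  f→[28+14+7+4+2+1]=56

31, 42, 56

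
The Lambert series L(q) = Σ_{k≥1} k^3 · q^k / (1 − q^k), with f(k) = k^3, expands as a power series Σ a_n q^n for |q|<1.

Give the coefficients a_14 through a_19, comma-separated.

3096, 3528, 4681, 4914, 6813, 6860

d|14:{1,2,7,14}  Σf=1+8+343+2744=3096
[q^15] f(1)=1,f(3)=27,f(5)=125,f(15)=3375 ⇒ 3528
n=16: 1·16 2·8 4·4 8·2 16·1  f→[1+8+64+512+4096]=4681
d|17:{17,1}  Σf=4913+1=4914
d|18:{1,2,3,6,9,18}  Σf=1+8+27+216+729+5832=6813
d|19:{19,1}  Σf=6859+1=6860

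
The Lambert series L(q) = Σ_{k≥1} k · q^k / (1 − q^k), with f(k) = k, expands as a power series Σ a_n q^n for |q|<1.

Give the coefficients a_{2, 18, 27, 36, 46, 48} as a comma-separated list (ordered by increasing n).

[q^2] f(1)=1,f(2)=2 ⇒ 3
[q^18] f(18)=18,f(9)=9,f(6)=6,f(3)=3,f(2)=2,f(1)=1 ⇒ 39
[q^27] f(27)=27,f(9)=9,f(3)=3,f(1)=1 ⇒ 40
n=36: 1·36 2·18 3·12 4·9 6·6 9·4 12·3 18·2 36·1  f→[1+2+3+4+6+9+12+18+36]=91
n=46: 1·46 2·23 23·2 46·1  f→[1+2+23+46]=72
q^48  k|48↦f(k): 1:1 2:2 3:3 4:4 6:6 8:8 12:12 16:16 24:24 48:48  a_48=124

3, 39, 40, 91, 72, 124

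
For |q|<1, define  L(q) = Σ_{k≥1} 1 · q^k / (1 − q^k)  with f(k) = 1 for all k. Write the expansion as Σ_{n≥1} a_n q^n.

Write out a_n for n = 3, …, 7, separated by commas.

2, 3, 2, 4, 2

[q^3] f(1)=1,f(3)=1 ⇒ 2
d|4:{4,2,1}  Σf=1+1+1=3
[q^5] f(1)=1,f(5)=1 ⇒ 2
q^6  k|6↦f(k): 6:1 3:1 2:1 1:1  a_6=4
n=7: 1·7 7·1  f→[1+1]=2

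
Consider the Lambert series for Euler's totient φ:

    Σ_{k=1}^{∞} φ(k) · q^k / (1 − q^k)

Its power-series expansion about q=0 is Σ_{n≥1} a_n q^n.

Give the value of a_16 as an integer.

q^16  k|16↦φ(k): 16:8 8:4 4:2 2:1 1:1  a_16=16

a_16 = 16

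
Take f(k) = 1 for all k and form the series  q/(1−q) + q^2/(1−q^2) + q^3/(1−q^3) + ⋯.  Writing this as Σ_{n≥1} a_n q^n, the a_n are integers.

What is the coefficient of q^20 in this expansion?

a_20 = 6

q^20  k|20↦f(k): 1:1 2:1 4:1 5:1 10:1 20:1  a_20=6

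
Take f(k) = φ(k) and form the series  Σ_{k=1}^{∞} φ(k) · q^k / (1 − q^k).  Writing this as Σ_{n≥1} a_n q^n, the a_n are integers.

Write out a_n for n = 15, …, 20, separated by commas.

[q^15] φ(15)=8,φ(5)=4,φ(3)=2,φ(1)=1 ⇒ 15
d|16:{1,2,4,8,16}  Σφ=1+1+2+4+8=16
d|17:{1,17}  Σφ=1+16=17
q^18  k|18↦φ(k): 18:6 9:6 6:2 3:2 2:1 1:1  a_18=18
n=19: 1·19 19·1  φ→[1+18]=19
d|20:{20,10,5,4,2,1}  Σφ=8+4+4+2+1+1=20

15, 16, 17, 18, 19, 20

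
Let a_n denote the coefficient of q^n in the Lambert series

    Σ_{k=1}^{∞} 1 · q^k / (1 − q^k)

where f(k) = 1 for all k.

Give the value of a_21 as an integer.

[q^21] f(21)=1,f(7)=1,f(3)=1,f(1)=1 ⇒ 4

a_21 = 4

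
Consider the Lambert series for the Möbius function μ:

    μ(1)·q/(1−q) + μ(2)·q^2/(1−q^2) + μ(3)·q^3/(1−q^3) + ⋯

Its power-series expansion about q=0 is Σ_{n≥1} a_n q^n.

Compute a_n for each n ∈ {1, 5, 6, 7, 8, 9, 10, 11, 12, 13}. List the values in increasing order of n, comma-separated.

d|1:{1}  Σμ=1=1
d|5:{1,5}  Σμ=1+(-1)=0
n=6: 6·1 3·2 2·3 1·6  μ→[1+(-1)+(-1)+1]=0
q^7  k|7↦μ(k): 1:1 7:-1  a_7=0
d|8:{1,2,4,8}  Σμ=1+(-1)+0+0=0
[q^9] μ(1)=1,μ(3)=-1,μ(9)=0 ⇒ 0
d|10:{10,5,2,1}  Σμ=1+(-1)+(-1)+1=0
n=11: 1·11 11·1  μ→[1+(-1)]=0
d|12:{1,2,3,4,6,12}  Σμ=1+(-1)+(-1)+0+1+0=0
n=13: 13·1 1·13  μ→[(-1)+1]=0

1, 0, 0, 0, 0, 0, 0, 0, 0, 0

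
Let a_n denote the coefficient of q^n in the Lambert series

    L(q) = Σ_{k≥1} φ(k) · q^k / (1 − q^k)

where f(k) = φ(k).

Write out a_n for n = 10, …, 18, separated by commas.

[q^10] φ(10)=4,φ(5)=4,φ(2)=1,φ(1)=1 ⇒ 10
[q^11] φ(11)=10,φ(1)=1 ⇒ 11
n=12: 1·12 2·6 3·4 4·3 6·2 12·1  φ→[1+1+2+2+2+4]=12
q^13  k|13↦φ(k): 1:1 13:12  a_13=13
n=14: 1·14 2·7 7·2 14·1  φ→[1+1+6+6]=14
[q^15] φ(15)=8,φ(5)=4,φ(3)=2,φ(1)=1 ⇒ 15
d|16:{16,8,4,2,1}  Σφ=8+4+2+1+1=16
n=17: 1·17 17·1  φ→[1+16]=17
d|18:{1,2,3,6,9,18}  Σφ=1+1+2+2+6+6=18

10, 11, 12, 13, 14, 15, 16, 17, 18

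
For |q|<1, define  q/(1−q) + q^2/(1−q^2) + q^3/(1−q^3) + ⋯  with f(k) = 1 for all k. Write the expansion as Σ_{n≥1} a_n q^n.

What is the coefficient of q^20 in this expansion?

a_20 = 6

[q^20] f(20)=1,f(10)=1,f(5)=1,f(4)=1,f(2)=1,f(1)=1 ⇒ 6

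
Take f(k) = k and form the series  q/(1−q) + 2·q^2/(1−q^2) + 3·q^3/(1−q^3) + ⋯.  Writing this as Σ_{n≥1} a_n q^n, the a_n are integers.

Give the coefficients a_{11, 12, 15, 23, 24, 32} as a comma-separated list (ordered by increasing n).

12, 28, 24, 24, 60, 63

q^11  k|11↦f(k): 11:11 1:1  a_11=12
q^12  k|12↦f(k): 12:12 6:6 4:4 3:3 2:2 1:1  a_12=28
n=15: 1·15 3·5 5·3 15·1  f→[1+3+5+15]=24
n=23: 1·23 23·1  f→[1+23]=24
d|24:{1,2,3,4,6,8,12,24}  Σf=1+2+3+4+6+8+12+24=60
n=32: 1·32 2·16 4·8 8·4 16·2 32·1  f→[1+2+4+8+16+32]=63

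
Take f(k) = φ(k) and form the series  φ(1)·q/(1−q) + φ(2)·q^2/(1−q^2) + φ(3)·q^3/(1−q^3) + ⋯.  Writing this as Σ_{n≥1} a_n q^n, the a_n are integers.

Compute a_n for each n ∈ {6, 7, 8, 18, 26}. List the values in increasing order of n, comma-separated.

q^6  k|6↦φ(k): 6:2 3:2 2:1 1:1  a_6=6
d|7:{1,7}  Σφ=1+6=7
[q^8] φ(8)=4,φ(4)=2,φ(2)=1,φ(1)=1 ⇒ 8
n=18: 1·18 2·9 3·6 6·3 9·2 18·1  φ→[1+1+2+2+6+6]=18
n=26: 1·26 2·13 13·2 26·1  φ→[1+1+12+12]=26

6, 7, 8, 18, 26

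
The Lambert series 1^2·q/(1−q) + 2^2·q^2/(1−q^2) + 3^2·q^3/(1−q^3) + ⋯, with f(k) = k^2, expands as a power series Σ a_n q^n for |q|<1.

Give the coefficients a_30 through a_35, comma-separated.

1300, 962, 1365, 1220, 1450, 1300

n=30: 30·1 15·2 10·3 6·5 5·6 3·10 2·15 1·30  f→[900+225+100+36+25+9+4+1]=1300
[q^31] f(1)=1,f(31)=961 ⇒ 962
d|32:{32,16,8,4,2,1}  Σf=1024+256+64+16+4+1=1365
d|33:{1,3,11,33}  Σf=1+9+121+1089=1220
[q^34] f(1)=1,f(2)=4,f(17)=289,f(34)=1156 ⇒ 1450
d|35:{1,5,7,35}  Σf=1+25+49+1225=1300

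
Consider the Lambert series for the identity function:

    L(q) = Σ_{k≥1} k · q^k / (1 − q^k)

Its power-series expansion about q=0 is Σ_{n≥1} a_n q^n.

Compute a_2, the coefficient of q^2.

a_2 = 3

d|2:{2,1}  Σf=2+1=3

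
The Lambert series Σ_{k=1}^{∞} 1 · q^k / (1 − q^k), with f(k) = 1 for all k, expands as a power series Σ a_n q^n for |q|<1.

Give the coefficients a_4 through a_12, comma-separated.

d|4:{1,2,4}  Σf=1+1+1=3
[q^5] f(1)=1,f(5)=1 ⇒ 2
[q^6] f(6)=1,f(3)=1,f(2)=1,f(1)=1 ⇒ 4
d|7:{1,7}  Σf=1+1=2
d|8:{8,4,2,1}  Σf=1+1+1+1=4
q^9  k|9↦f(k): 9:1 3:1 1:1  a_9=3
n=10: 1·10 2·5 5·2 10·1  f→[1+1+1+1]=4
q^11  k|11↦f(k): 1:1 11:1  a_11=2
q^12  k|12↦f(k): 1:1 2:1 3:1 4:1 6:1 12:1  a_12=6

3, 2, 4, 2, 4, 3, 4, 2, 6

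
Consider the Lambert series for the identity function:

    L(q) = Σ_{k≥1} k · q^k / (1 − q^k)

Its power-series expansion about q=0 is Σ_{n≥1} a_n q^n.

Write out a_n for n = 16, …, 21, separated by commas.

q^16  k|16↦f(k): 16:16 8:8 4:4 2:2 1:1  a_16=31
d|17:{1,17}  Σf=1+17=18
n=18: 1·18 2·9 3·6 6·3 9·2 18·1  f→[1+2+3+6+9+18]=39
n=19: 1·19 19·1  f→[1+19]=20
[q^20] f(20)=20,f(10)=10,f(5)=5,f(4)=4,f(2)=2,f(1)=1 ⇒ 42
[q^21] f(21)=21,f(7)=7,f(3)=3,f(1)=1 ⇒ 32

31, 18, 39, 20, 42, 32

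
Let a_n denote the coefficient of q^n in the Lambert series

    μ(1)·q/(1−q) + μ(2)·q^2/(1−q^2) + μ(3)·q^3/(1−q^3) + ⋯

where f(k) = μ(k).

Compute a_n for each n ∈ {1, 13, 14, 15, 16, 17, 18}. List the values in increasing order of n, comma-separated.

1, 0, 0, 0, 0, 0, 0

n=1: 1·1  μ→[1]=1
q^13  k|13↦μ(k): 1:1 13:-1  a_13=0
d|14:{1,2,7,14}  Σμ=1+(-1)+(-1)+1=0
n=15: 1·15 3·5 5·3 15·1  μ→[1+(-1)+(-1)+1]=0
[q^16] μ(16)=0,μ(8)=0,μ(4)=0,μ(2)=-1,μ(1)=1 ⇒ 0
q^17  k|17↦μ(k): 1:1 17:-1  a_17=0
d|18:{1,2,3,6,9,18}  Σμ=1+(-1)+(-1)+1+0+0=0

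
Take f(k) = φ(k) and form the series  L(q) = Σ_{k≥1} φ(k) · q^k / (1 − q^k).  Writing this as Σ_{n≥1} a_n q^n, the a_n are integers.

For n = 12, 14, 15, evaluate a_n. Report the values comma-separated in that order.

[q^12] φ(1)=1,φ(2)=1,φ(3)=2,φ(4)=2,φ(6)=2,φ(12)=4 ⇒ 12
q^14  k|14↦φ(k): 14:6 7:6 2:1 1:1  a_14=14
d|15:{1,3,5,15}  Σφ=1+2+4+8=15

12, 14, 15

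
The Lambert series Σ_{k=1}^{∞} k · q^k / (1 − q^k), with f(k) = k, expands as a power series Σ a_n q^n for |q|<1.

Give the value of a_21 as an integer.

d|21:{1,3,7,21}  Σf=1+3+7+21=32

a_21 = 32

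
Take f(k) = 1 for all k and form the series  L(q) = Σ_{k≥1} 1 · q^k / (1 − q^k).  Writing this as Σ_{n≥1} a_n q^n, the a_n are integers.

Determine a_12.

a_12 = 6

[q^12] f(1)=1,f(2)=1,f(3)=1,f(4)=1,f(6)=1,f(12)=1 ⇒ 6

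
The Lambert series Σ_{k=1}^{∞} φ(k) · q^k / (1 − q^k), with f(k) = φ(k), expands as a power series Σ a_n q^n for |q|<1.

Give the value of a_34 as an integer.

d|34:{34,17,2,1}  Σφ=16+16+1+1=34

a_34 = 34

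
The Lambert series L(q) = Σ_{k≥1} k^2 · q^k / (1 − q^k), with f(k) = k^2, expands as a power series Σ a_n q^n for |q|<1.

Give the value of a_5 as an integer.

a_5 = 26

[q^5] f(5)=25,f(1)=1 ⇒ 26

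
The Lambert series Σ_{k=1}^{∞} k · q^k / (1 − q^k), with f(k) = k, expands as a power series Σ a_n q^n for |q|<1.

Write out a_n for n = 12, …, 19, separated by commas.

28, 14, 24, 24, 31, 18, 39, 20

n=12: 12·1 6·2 4·3 3·4 2·6 1·12  f→[12+6+4+3+2+1]=28
q^13  k|13↦f(k): 1:1 13:13  a_13=14
q^14  k|14↦f(k): 1:1 2:2 7:7 14:14  a_14=24
d|15:{1,3,5,15}  Σf=1+3+5+15=24
[q^16] f(16)=16,f(8)=8,f(4)=4,f(2)=2,f(1)=1 ⇒ 31
n=17: 1·17 17·1  f→[1+17]=18
n=18: 1·18 2·9 3·6 6·3 9·2 18·1  f→[1+2+3+6+9+18]=39
n=19: 19·1 1·19  f→[19+1]=20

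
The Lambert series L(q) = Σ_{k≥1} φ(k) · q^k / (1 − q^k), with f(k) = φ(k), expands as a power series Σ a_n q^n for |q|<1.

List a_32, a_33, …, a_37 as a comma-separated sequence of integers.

n=32: 32·1 16·2 8·4 4·8 2·16 1·32  φ→[16+8+4+2+1+1]=32
d|33:{1,3,11,33}  Σφ=1+2+10+20=33
n=34: 34·1 17·2 2·17 1·34  φ→[16+16+1+1]=34
[q^35] φ(1)=1,φ(5)=4,φ(7)=6,φ(35)=24 ⇒ 35
d|36:{36,18,12,9,6,4,3,2,1}  Σφ=12+6+4+6+2+2+2+1+1=36
[q^37] φ(1)=1,φ(37)=36 ⇒ 37

32, 33, 34, 35, 36, 37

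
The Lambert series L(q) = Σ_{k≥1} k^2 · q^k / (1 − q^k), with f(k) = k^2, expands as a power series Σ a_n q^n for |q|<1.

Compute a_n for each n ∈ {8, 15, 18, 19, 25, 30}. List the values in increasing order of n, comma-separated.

85, 260, 455, 362, 651, 1300

[q^8] f(1)=1,f(2)=4,f(4)=16,f(8)=64 ⇒ 85
n=15: 1·15 3·5 5·3 15·1  f→[1+9+25+225]=260
q^18  k|18↦f(k): 18:324 9:81 6:36 3:9 2:4 1:1  a_18=455
[q^19] f(19)=361,f(1)=1 ⇒ 362
n=25: 25·1 5·5 1·25  f→[625+25+1]=651
q^30  k|30↦f(k): 1:1 2:4 3:9 5:25 6:36 10:100 15:225 30:900  a_30=1300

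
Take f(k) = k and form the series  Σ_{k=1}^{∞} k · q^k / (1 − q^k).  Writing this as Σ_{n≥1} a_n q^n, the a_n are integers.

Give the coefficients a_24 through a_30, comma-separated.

d|24:{1,2,3,4,6,8,12,24}  Σf=1+2+3+4+6+8+12+24=60
d|25:{1,5,25}  Σf=1+5+25=31
[q^26] f(1)=1,f(2)=2,f(13)=13,f(26)=26 ⇒ 42
n=27: 1·27 3·9 9·3 27·1  f→[1+3+9+27]=40
[q^28] f(1)=1,f(2)=2,f(4)=4,f(7)=7,f(14)=14,f(28)=28 ⇒ 56
q^29  k|29↦f(k): 29:29 1:1  a_29=30
q^30  k|30↦f(k): 30:30 15:15 10:10 6:6 5:5 3:3 2:2 1:1  a_30=72

60, 31, 42, 40, 56, 30, 72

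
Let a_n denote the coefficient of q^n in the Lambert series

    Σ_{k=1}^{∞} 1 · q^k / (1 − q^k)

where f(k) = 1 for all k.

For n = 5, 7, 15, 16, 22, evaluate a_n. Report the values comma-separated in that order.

2, 2, 4, 5, 4

q^5  k|5↦f(k): 1:1 5:1  a_5=2
[q^7] f(7)=1,f(1)=1 ⇒ 2
n=15: 15·1 5·3 3·5 1·15  f→[1+1+1+1]=4
n=16: 1·16 2·8 4·4 8·2 16·1  f→[1+1+1+1+1]=5
q^22  k|22↦f(k): 22:1 11:1 2:1 1:1  a_22=4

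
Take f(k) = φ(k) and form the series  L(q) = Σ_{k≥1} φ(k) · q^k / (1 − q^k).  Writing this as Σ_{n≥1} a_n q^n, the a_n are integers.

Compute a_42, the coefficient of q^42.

q^42  k|42↦φ(k): 1:1 2:1 3:2 6:2 7:6 14:6 21:12 42:12  a_42=42

a_42 = 42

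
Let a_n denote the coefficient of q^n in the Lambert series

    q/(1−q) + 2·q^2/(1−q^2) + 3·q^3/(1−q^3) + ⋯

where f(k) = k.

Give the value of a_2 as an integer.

q^2  k|2↦f(k): 2:2 1:1  a_2=3

a_2 = 3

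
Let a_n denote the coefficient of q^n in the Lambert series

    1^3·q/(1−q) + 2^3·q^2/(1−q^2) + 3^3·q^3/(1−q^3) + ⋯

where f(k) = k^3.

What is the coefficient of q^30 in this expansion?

[q^30] f(30)=27000,f(15)=3375,f(10)=1000,f(6)=216,f(5)=125,f(3)=27,f(2)=8,f(1)=1 ⇒ 31752

a_30 = 31752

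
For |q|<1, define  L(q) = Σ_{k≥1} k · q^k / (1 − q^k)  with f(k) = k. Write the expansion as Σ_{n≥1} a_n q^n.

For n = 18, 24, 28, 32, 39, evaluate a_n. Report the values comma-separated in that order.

39, 60, 56, 63, 56

q^18  k|18↦f(k): 1:1 2:2 3:3 6:6 9:9 18:18  a_18=39
d|24:{24,12,8,6,4,3,2,1}  Σf=24+12+8+6+4+3+2+1=60
n=28: 1·28 2·14 4·7 7·4 14·2 28·1  f→[1+2+4+7+14+28]=56
d|32:{1,2,4,8,16,32}  Σf=1+2+4+8+16+32=63
q^39  k|39↦f(k): 1:1 3:3 13:13 39:39  a_39=56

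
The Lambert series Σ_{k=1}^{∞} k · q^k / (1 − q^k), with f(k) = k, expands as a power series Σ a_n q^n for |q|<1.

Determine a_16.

a_16 = 31

n=16: 1·16 2·8 4·4 8·2 16·1  f→[1+2+4+8+16]=31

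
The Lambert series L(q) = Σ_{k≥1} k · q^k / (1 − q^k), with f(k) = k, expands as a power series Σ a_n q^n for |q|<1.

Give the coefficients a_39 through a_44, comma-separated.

n=39: 39·1 13·3 3·13 1·39  f→[39+13+3+1]=56
[q^40] f(1)=1,f(2)=2,f(4)=4,f(5)=5,f(8)=8,f(10)=10,f(20)=20,f(40)=40 ⇒ 90
q^41  k|41↦f(k): 41:41 1:1  a_41=42
d|42:{1,2,3,6,7,14,21,42}  Σf=1+2+3+6+7+14+21+42=96
[q^43] f(43)=43,f(1)=1 ⇒ 44
d|44:{44,22,11,4,2,1}  Σf=44+22+11+4+2+1=84

56, 90, 42, 96, 44, 84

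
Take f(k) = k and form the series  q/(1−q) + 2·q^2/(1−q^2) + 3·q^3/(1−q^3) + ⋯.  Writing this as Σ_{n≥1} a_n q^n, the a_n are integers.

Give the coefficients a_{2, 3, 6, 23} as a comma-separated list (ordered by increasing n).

3, 4, 12, 24

q^2  k|2↦f(k): 2:2 1:1  a_2=3
[q^3] f(3)=3,f(1)=1 ⇒ 4
n=6: 1·6 2·3 3·2 6·1  f→[1+2+3+6]=12
[q^23] f(23)=23,f(1)=1 ⇒ 24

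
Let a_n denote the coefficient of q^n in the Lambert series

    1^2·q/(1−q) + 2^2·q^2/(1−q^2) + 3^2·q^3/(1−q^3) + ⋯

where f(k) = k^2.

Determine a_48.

n=48: 48·1 24·2 16·3 12·4 8·6 6·8 4·12 3·16 2·24 1·48  f→[2304+576+256+144+64+36+16+9+4+1]=3410

a_48 = 3410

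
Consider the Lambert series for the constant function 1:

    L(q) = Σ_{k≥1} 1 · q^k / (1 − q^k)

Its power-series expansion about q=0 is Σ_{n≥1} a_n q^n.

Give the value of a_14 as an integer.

q^14  k|14↦f(k): 1:1 2:1 7:1 14:1  a_14=4

a_14 = 4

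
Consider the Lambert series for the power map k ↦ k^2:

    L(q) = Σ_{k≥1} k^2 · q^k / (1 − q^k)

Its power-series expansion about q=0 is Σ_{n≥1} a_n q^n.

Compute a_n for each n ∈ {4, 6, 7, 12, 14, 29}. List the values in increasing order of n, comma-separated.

21, 50, 50, 210, 250, 842

[q^4] f(1)=1,f(2)=4,f(4)=16 ⇒ 21
[q^6] f(1)=1,f(2)=4,f(3)=9,f(6)=36 ⇒ 50
q^7  k|7↦f(k): 1:1 7:49  a_7=50
n=12: 1·12 2·6 3·4 4·3 6·2 12·1  f→[1+4+9+16+36+144]=210
[q^14] f(14)=196,f(7)=49,f(2)=4,f(1)=1 ⇒ 250
q^29  k|29↦f(k): 29:841 1:1  a_29=842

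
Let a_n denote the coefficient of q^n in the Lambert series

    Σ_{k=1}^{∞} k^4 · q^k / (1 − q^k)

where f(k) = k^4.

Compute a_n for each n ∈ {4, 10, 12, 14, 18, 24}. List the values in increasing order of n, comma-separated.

273, 10642, 22386, 40834, 112931, 358258

d|4:{1,2,4}  Σf=1+16+256=273
q^10  k|10↦f(k): 10:10000 5:625 2:16 1:1  a_10=10642
d|12:{12,6,4,3,2,1}  Σf=20736+1296+256+81+16+1=22386
d|14:{14,7,2,1}  Σf=38416+2401+16+1=40834
n=18: 18·1 9·2 6·3 3·6 2·9 1·18  f→[104976+6561+1296+81+16+1]=112931
d|24:{24,12,8,6,4,3,2,1}  Σf=331776+20736+4096+1296+256+81+16+1=358258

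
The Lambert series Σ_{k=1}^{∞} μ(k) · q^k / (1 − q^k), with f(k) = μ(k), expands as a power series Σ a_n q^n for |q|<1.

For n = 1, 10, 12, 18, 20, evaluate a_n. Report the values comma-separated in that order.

1, 0, 0, 0, 0

d|1:{1}  Σμ=1=1
q^10  k|10↦μ(k): 10:1 5:-1 2:-1 1:1  a_10=0
[q^12] μ(12)=0,μ(6)=1,μ(4)=0,μ(3)=-1,μ(2)=-1,μ(1)=1 ⇒ 0
[q^18] μ(1)=1,μ(2)=-1,μ(3)=-1,μ(6)=1,μ(9)=0,μ(18)=0 ⇒ 0
n=20: 20·1 10·2 5·4 4·5 2·10 1·20  μ→[0+1+(-1)+0+(-1)+1]=0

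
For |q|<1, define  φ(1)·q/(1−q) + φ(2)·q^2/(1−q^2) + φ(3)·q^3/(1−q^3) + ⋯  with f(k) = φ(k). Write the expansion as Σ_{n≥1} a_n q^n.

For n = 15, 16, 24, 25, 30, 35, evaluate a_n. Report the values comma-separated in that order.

n=15: 15·1 5·3 3·5 1·15  φ→[8+4+2+1]=15
[q^16] φ(16)=8,φ(8)=4,φ(4)=2,φ(2)=1,φ(1)=1 ⇒ 16
[q^24] φ(1)=1,φ(2)=1,φ(3)=2,φ(4)=2,φ(6)=2,φ(8)=4,φ(12)=4,φ(24)=8 ⇒ 24
n=25: 1·25 5·5 25·1  φ→[1+4+20]=25
n=30: 30·1 15·2 10·3 6·5 5·6 3·10 2·15 1·30  φ→[8+8+4+2+4+2+1+1]=30
n=35: 1·35 5·7 7·5 35·1  φ→[1+4+6+24]=35

15, 16, 24, 25, 30, 35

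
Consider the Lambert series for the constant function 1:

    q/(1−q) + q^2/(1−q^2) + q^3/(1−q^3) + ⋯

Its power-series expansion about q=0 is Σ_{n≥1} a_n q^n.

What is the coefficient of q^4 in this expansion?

a_4 = 3

[q^4] f(1)=1,f(2)=1,f(4)=1 ⇒ 3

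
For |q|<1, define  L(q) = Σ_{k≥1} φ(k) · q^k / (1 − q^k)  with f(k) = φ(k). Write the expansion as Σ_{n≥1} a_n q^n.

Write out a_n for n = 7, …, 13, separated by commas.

[q^7] φ(7)=6,φ(1)=1 ⇒ 7
d|8:{8,4,2,1}  Σφ=4+2+1+1=8
d|9:{9,3,1}  Σφ=6+2+1=9
[q^10] φ(10)=4,φ(5)=4,φ(2)=1,φ(1)=1 ⇒ 10
n=11: 1·11 11·1  φ→[1+10]=11
d|12:{12,6,4,3,2,1}  Σφ=4+2+2+2+1+1=12
n=13: 13·1 1·13  φ→[12+1]=13

7, 8, 9, 10, 11, 12, 13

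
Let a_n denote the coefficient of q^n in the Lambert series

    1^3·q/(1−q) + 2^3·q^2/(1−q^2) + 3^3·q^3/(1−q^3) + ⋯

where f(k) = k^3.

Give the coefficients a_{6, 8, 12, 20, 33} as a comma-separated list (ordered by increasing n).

q^6  k|6↦f(k): 1:1 2:8 3:27 6:216  a_6=252
d|8:{8,4,2,1}  Σf=512+64+8+1=585
d|12:{12,6,4,3,2,1}  Σf=1728+216+64+27+8+1=2044
q^20  k|20↦f(k): 1:1 2:8 4:64 5:125 10:1000 20:8000  a_20=9198
[q^33] f(33)=35937,f(11)=1331,f(3)=27,f(1)=1 ⇒ 37296

252, 585, 2044, 9198, 37296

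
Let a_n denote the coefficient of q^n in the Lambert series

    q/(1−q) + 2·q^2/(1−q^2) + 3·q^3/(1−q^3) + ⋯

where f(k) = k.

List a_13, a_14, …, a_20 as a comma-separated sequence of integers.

q^13  k|13↦f(k): 1:1 13:13  a_13=14
[q^14] f(14)=14,f(7)=7,f(2)=2,f(1)=1 ⇒ 24
q^15  k|15↦f(k): 1:1 3:3 5:5 15:15  a_15=24
n=16: 16·1 8·2 4·4 2·8 1·16  f→[16+8+4+2+1]=31
q^17  k|17↦f(k): 1:1 17:17  a_17=18
[q^18] f(18)=18,f(9)=9,f(6)=6,f(3)=3,f(2)=2,f(1)=1 ⇒ 39
q^19  k|19↦f(k): 1:1 19:19  a_19=20
n=20: 1·20 2·10 4·5 5·4 10·2 20·1  f→[1+2+4+5+10+20]=42

14, 24, 24, 31, 18, 39, 20, 42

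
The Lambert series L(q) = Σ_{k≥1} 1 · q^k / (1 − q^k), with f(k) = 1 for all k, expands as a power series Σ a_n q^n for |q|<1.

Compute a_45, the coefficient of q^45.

q^45  k|45↦f(k): 45:1 15:1 9:1 5:1 3:1 1:1  a_45=6

a_45 = 6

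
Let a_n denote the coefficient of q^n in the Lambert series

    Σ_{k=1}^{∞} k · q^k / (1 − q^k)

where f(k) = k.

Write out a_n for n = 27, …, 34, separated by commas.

[q^27] f(27)=27,f(9)=9,f(3)=3,f(1)=1 ⇒ 40
q^28  k|28↦f(k): 1:1 2:2 4:4 7:7 14:14 28:28  a_28=56
d|29:{1,29}  Σf=1+29=30
[q^30] f(30)=30,f(15)=15,f(10)=10,f(6)=6,f(5)=5,f(3)=3,f(2)=2,f(1)=1 ⇒ 72
d|31:{31,1}  Σf=31+1=32
d|32:{1,2,4,8,16,32}  Σf=1+2+4+8+16+32=63
q^33  k|33↦f(k): 33:33 11:11 3:3 1:1  a_33=48
d|34:{1,2,17,34}  Σf=1+2+17+34=54

40, 56, 30, 72, 32, 63, 48, 54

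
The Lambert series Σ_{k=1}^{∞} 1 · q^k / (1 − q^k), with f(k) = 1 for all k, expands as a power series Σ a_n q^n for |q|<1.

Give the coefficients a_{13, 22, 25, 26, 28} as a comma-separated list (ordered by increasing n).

q^13  k|13↦f(k): 1:1 13:1  a_13=2
[q^22] f(22)=1,f(11)=1,f(2)=1,f(1)=1 ⇒ 4
n=25: 25·1 5·5 1·25  f→[1+1+1]=3
[q^26] f(26)=1,f(13)=1,f(2)=1,f(1)=1 ⇒ 4
d|28:{1,2,4,7,14,28}  Σf=1+1+1+1+1+1=6

2, 4, 3, 4, 6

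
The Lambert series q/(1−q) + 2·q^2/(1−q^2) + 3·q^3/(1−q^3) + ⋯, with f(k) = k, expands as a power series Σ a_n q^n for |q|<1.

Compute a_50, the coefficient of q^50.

a_50 = 93

q^50  k|50↦f(k): 1:1 2:2 5:5 10:10 25:25 50:50  a_50=93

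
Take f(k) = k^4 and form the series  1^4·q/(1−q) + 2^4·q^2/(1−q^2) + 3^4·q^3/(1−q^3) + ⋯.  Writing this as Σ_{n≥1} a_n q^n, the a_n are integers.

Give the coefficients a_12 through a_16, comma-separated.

22386, 28562, 40834, 51332, 69905

[q^12] f(12)=20736,f(6)=1296,f(4)=256,f(3)=81,f(2)=16,f(1)=1 ⇒ 22386
n=13: 13·1 1·13  f→[28561+1]=28562
q^14  k|14↦f(k): 1:1 2:16 7:2401 14:38416  a_14=40834
d|15:{15,5,3,1}  Σf=50625+625+81+1=51332
q^16  k|16↦f(k): 1:1 2:16 4:256 8:4096 16:65536  a_16=69905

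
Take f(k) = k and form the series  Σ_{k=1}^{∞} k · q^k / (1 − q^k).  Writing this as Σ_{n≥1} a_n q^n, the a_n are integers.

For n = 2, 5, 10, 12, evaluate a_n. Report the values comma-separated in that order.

3, 6, 18, 28

[q^2] f(2)=2,f(1)=1 ⇒ 3
d|5:{1,5}  Σf=1+5=6
d|10:{10,5,2,1}  Σf=10+5+2+1=18
q^12  k|12↦f(k): 1:1 2:2 3:3 4:4 6:6 12:12  a_12=28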